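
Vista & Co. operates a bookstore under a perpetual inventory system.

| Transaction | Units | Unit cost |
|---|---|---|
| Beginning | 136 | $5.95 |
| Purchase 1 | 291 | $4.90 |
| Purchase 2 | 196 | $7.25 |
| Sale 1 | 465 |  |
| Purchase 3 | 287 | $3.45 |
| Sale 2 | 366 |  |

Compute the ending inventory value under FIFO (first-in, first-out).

Ending inventory = $272.55

Sale 1 (465) [FIFO — oldest first]: 136 @ $5.95 + 291 @ $4.90 + 38 @ $7.25 = $2,510.60
Sale 2 (366) [FIFO — oldest first]: 158 @ $7.25 + 208 @ $3.45 = $1,863.10
Total COGS = $2,510.60 + $1,863.10 = $4,373.70
Ending inventory: 79 @ $3.45 = $272.55
Check: goods available $4,646.25 = COGS $4,373.70 + ending $272.55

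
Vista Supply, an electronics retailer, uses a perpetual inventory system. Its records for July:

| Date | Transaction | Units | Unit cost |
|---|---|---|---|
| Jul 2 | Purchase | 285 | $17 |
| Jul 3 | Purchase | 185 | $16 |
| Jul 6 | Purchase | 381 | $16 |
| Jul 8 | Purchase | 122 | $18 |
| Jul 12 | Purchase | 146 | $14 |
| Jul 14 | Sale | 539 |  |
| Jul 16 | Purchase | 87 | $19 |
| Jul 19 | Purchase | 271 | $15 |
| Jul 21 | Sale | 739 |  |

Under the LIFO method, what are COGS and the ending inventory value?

Jul 14, 539 sold [LIFO — newest first]: 146 @ $14 + 122 @ $18 + 271 @ $16 = $8,576
Jul 21, 739 sold [LIFO — newest first]: 271 @ $15 + 87 @ $19 + 110 @ $16 + 185 @ $16 + 86 @ $17 = $11,900
Total COGS = $8,576 + $11,900 = $20,476
Ending inventory: 199 @ $17 = $3,383
Check: goods available $23,859 = COGS $20,476 + ending $3,383

COGS = $20,476; ending inventory = $3,383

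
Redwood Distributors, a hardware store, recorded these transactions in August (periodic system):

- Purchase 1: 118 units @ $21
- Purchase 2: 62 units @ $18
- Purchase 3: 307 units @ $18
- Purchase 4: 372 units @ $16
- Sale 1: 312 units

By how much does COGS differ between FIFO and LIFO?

$978

FIFO COGS: 118 @ $21 + 62 @ $18 + 132 @ $18 = $5,970
LIFO COGS: 312 @ $16 = $4,992
Difference = |$5,970 − $4,992| = $978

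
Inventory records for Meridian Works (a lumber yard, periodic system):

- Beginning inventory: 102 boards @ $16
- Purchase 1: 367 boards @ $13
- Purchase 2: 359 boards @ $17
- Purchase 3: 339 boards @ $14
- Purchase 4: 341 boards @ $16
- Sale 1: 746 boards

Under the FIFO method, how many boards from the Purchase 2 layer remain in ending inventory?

82

Sale 1 (746) [FIFO — oldest first]: 102 @ $16 + 367 @ $13 + 277 @ $17 = $11,112
Ending inventory: 82 @ $17 + 339 @ $14 + 341 @ $16 = $11,596
Check: goods available $22,708 = COGS $11,112 + ending $11,596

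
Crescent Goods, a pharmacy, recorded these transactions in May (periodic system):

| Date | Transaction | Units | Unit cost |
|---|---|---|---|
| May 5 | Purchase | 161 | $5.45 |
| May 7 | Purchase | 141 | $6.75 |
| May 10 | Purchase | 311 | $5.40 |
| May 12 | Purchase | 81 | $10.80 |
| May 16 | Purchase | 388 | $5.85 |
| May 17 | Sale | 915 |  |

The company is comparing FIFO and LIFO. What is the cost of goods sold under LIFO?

COGS = $5,735.25

FIFO COGS: 161 @ $5.45 + 141 @ $6.75 + 311 @ $5.40 + 81 @ $10.80 + 221 @ $5.85 = $5,676.25
LIFO COGS: 388 @ $5.85 + 81 @ $10.80 + 311 @ $5.40 + 135 @ $6.75 = $5,735.25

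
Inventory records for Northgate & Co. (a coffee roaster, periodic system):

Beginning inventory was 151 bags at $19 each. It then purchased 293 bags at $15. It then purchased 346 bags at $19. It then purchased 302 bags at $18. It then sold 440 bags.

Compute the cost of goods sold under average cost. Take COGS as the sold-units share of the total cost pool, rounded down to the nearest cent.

Sale 1, sell 440: 440/1092 × $19,274.00 → $7,766.08
Ending inventory (cost pool remaining) = $11,507.92
Check: goods available $19,274.00 = COGS $7,766.08 + ending $11,507.92

COGS = $7,766.08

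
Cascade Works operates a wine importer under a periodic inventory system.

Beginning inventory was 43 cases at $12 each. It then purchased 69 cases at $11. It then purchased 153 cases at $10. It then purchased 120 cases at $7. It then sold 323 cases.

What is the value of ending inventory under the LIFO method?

Sale 1 (323) [LIFO — newest first]: 120 @ $7 + 153 @ $10 + 50 @ $11 = $2,920
Ending inventory: 43 @ $12 + 19 @ $11 = $725

Ending inventory = $725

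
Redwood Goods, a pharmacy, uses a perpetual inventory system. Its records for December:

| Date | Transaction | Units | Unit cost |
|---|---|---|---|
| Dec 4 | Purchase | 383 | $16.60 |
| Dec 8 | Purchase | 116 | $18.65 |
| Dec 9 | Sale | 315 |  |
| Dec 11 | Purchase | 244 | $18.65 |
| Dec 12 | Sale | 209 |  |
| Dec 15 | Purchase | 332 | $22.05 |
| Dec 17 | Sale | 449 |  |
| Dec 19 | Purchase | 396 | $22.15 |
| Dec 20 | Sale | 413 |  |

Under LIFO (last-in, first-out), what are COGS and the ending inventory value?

Dec 9, 315 sold [LIFO — newest first]: 116 @ $18.65 + 199 @ $16.60 = $5,466.80
Dec 12, 209 sold [LIFO — newest first]: 209 @ $18.65 = $3,897.85
Dec 17, 449 sold [LIFO — newest first]: 332 @ $22.05 + 35 @ $18.65 + 82 @ $16.60 = $9,334.55
Dec 20, 413 sold [LIFO — newest first]: 396 @ $22.15 + 17 @ $16.60 = $9,053.60
Total COGS = $5,466.80 + $3,897.85 + $9,334.55 + $9,053.60 = $27,752.80
Ending inventory: 85 @ $16.60 = $1,411.00

COGS = $27,752.80; ending inventory = $1,411.00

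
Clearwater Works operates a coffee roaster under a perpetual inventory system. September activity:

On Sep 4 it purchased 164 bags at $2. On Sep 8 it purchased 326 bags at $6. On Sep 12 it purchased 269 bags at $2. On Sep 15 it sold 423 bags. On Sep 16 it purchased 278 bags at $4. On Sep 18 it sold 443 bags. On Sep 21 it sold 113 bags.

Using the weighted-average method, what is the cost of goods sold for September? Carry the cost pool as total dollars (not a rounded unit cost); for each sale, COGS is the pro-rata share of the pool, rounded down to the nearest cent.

After Sep 4: 164 on hand, pool $328.00 (≈ $2.0000 each)
After Sep 8: 490 on hand, pool $2,284.00 (≈ $4.6612 each)
After Sep 12: 759 on hand, pool $2,822.00 (≈ $3.7181 each)
Sep 15, sell 423: 423/759 × $2,822.00 → $1,572.73
After Sep 16: 614 on hand, pool $2,361.27 (≈ $3.8457 each)
Sep 18, sell 443: 443/614 × $2,361.27 → $1,703.65
Sep 21, sell 113: 113/171 × $657.62 → $434.56
Total COGS = $1,572.73 + $1,703.65 + $434.56 = $3,710.94
Ending inventory (cost pool remaining) = $223.06
Check: goods available $3,934.00 = COGS $3,710.94 + ending $223.06

COGS = $3,710.94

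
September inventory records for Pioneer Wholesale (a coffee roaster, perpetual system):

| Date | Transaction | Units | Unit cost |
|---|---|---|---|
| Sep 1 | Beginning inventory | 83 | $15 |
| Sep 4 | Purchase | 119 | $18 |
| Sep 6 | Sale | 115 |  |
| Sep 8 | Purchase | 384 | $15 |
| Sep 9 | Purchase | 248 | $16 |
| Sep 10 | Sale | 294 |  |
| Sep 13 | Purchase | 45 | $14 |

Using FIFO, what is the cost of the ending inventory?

Ending inventory = $7,253

Sep 6, 115 sold [FIFO — oldest first]: 83 @ $15 + 32 @ $18 = $1,821
Sep 10, 294 sold [FIFO — oldest first]: 87 @ $18 + 207 @ $15 = $4,671
Total COGS = $1,821 + $4,671 = $6,492
Ending inventory: 177 @ $15 + 248 @ $16 + 45 @ $14 = $7,253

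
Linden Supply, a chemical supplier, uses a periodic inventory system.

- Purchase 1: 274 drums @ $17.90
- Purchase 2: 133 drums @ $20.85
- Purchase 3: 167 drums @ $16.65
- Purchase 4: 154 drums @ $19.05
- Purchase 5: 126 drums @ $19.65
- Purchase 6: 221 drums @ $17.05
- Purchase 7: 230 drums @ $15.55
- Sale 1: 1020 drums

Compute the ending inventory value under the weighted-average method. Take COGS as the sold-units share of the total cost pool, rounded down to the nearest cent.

Sale 1, sell 1020: 1020/1305 × $23,212.35 → $18,142.98
Ending inventory (cost pool remaining) = $5,069.37

Ending inventory = $5,069.37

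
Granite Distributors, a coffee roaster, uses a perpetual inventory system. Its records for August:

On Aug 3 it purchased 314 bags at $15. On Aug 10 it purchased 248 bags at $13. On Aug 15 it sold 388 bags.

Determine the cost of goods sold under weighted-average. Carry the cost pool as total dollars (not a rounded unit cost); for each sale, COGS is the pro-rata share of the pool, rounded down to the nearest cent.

After Aug 3: 314 on hand, pool $4,710.00 (≈ $15.0000 each)
After Aug 10: 562 on hand, pool $7,934.00 (≈ $14.1174 each)
Aug 15, sell 388: 388/562 × $7,934.00 → $5,477.56
Ending inventory (cost pool remaining) = $2,456.44
Check: goods available $7,934.00 = COGS $5,477.56 + ending $2,456.44

COGS = $5,477.56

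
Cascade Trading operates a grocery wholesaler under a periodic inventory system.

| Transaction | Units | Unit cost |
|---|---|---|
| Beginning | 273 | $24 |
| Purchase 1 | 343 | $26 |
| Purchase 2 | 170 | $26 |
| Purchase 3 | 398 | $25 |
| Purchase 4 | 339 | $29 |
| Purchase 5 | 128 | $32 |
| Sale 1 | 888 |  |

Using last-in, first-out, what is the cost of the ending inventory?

Sale 1 (888) [LIFO — newest first]: 128 @ $32 + 339 @ $29 + 398 @ $25 + 23 @ $26 = $24,475
Ending inventory: 273 @ $24 + 343 @ $26 + 147 @ $26 = $19,292
Check: goods available $43,767 = COGS $24,475 + ending $19,292

Ending inventory = $19,292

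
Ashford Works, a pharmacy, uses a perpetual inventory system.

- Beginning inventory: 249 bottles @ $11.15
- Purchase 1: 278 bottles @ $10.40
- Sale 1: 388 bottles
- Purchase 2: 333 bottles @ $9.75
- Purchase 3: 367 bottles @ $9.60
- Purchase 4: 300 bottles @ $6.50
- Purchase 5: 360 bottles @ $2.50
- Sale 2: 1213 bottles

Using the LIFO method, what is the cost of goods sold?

Sale 1 (388) [LIFO — newest first]: 278 @ $10.40 + 110 @ $11.15 = $4,117.70
Sale 2 (1213) [LIFO — newest first]: 360 @ $2.50 + 300 @ $6.50 + 367 @ $9.60 + 186 @ $9.75 = $8,186.70
Total COGS = $4,117.70 + $8,186.70 = $12,304.40
Ending inventory: 139 @ $11.15 + 147 @ $9.75 = $2,983.10

COGS = $12,304.40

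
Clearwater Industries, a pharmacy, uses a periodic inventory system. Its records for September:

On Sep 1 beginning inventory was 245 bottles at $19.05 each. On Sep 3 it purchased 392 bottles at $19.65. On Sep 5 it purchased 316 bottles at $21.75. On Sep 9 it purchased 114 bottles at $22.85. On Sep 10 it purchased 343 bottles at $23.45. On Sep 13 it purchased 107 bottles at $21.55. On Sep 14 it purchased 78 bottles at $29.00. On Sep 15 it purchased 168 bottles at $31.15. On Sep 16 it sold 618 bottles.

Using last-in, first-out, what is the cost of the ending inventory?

Sep 16, 618 sold [LIFO — newest first]: 168 @ $31.15 + 78 @ $29.00 + 107 @ $21.55 + 265 @ $23.45 = $16,015.30
Ending inventory: 245 @ $19.05 + 392 @ $19.65 + 316 @ $21.75 + 114 @ $22.85 + 78 @ $23.45 = $23,677.05

Ending inventory = $23,677.05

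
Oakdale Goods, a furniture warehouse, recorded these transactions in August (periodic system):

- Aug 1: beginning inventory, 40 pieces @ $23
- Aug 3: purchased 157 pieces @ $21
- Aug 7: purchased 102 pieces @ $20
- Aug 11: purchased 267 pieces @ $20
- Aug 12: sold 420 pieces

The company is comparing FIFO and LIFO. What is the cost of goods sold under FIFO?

FIFO COGS: 40 @ $23 + 157 @ $21 + 102 @ $20 + 121 @ $20 = $8,677
LIFO COGS: 267 @ $20 + 102 @ $20 + 51 @ $21 = $8,451

COGS = $8,677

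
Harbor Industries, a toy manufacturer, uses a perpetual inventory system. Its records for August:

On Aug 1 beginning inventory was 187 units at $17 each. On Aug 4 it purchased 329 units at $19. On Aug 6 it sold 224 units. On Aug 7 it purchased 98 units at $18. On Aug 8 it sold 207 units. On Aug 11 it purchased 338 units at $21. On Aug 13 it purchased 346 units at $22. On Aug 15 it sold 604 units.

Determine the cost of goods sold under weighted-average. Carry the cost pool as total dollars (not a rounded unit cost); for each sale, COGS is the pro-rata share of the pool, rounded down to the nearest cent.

COGS = $20,431.13

After Aug 1: 187 on hand, pool $3,179.00 (≈ $17.0000 each)
After Aug 4: 516 on hand, pool $9,430.00 (≈ $18.2752 each)
Aug 6, sell 224: 224/516 × $9,430.00 → $4,093.64
After Aug 7: 390 on hand, pool $7,100.36 (≈ $18.2061 each)
Aug 8, sell 207: 207/390 × $7,100.36 → $3,768.65
After Aug 11: 521 on hand, pool $10,429.71 (≈ $20.0186 each)
After Aug 13: 867 on hand, pool $18,041.71 (≈ $20.8094 each)
Aug 15, sell 604: 604/867 × $18,041.71 → $12,568.84
Total COGS = $4,093.64 + $3,768.65 + $12,568.84 = $20,431.13
Ending inventory (cost pool remaining) = $5,472.87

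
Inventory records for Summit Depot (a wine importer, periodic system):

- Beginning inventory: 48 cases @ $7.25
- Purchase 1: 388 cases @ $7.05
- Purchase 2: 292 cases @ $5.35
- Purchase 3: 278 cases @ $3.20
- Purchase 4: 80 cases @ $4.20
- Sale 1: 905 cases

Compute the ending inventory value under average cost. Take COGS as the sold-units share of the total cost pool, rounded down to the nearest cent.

Sale 1, sell 905: 905/1086 × $5,871.20 → $4,892.66
Ending inventory (cost pool remaining) = $978.54

Ending inventory = $978.54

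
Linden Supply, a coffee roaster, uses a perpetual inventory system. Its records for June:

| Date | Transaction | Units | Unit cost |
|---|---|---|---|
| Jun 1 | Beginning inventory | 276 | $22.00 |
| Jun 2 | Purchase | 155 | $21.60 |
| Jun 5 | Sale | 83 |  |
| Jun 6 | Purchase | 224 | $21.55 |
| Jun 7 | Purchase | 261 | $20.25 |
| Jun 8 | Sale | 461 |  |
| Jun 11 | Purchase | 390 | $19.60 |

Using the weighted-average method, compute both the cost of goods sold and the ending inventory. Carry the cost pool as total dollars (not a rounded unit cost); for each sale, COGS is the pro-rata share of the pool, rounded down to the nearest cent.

COGS = $11,619.79; ending inventory = $15,556.66

After Jun 1: 276 on hand, pool $6,072.00 (≈ $22.0000 each)
After Jun 2: 431 on hand, pool $9,420.00 (≈ $21.8561 each)
Jun 5, sell 83: 83/431 × $9,420.00 → $1,814.06
After Jun 6: 572 on hand, pool $12,433.14 (≈ $21.7363 each)
After Jun 7: 833 on hand, pool $17,718.39 (≈ $21.2706 each)
Jun 8, sell 461: 461/833 × $17,718.39 → $9,805.73
After Jun 11: 762 on hand, pool $15,556.66 (≈ $20.4156 each)
Total COGS = $1,814.06 + $9,805.73 = $11,619.79
Ending inventory (cost pool remaining) = $15,556.66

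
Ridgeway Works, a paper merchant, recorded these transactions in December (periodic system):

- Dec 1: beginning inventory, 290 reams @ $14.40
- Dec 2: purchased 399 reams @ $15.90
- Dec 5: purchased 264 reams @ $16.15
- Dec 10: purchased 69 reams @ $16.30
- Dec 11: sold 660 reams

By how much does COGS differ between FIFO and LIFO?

$528.60

FIFO COGS: 290 @ $14.40 + 370 @ $15.90 = $10,059.00
LIFO COGS: 69 @ $16.30 + 264 @ $16.15 + 327 @ $15.90 = $10,587.60
Difference = |$10,059.00 − $10,587.60| = $528.60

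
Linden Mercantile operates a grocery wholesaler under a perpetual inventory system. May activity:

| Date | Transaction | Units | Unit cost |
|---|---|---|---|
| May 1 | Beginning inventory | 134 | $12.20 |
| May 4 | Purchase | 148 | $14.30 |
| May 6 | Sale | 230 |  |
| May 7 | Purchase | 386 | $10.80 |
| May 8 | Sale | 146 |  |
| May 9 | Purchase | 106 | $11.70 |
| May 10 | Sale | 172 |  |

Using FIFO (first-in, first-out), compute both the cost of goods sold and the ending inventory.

May 6, 230 sold [FIFO — oldest first]: 134 @ $12.20 + 96 @ $14.30 = $3,007.60
May 8, 146 sold [FIFO — oldest first]: 52 @ $14.30 + 94 @ $10.80 = $1,758.80
May 10, 172 sold [FIFO — oldest first]: 172 @ $10.80 = $1,857.60
Total COGS = $3,007.60 + $1,758.80 + $1,857.60 = $6,624.00
Ending inventory: 120 @ $10.80 + 106 @ $11.70 = $2,536.20

COGS = $6,624.00; ending inventory = $2,536.20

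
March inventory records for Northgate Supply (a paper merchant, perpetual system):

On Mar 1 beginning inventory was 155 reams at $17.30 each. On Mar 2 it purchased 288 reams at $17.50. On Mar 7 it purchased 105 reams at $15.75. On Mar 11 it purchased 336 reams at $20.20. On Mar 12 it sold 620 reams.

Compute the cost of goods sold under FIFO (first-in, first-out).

Mar 12, 620 sold [FIFO — oldest first]: 155 @ $17.30 + 288 @ $17.50 + 105 @ $15.75 + 72 @ $20.20 = $10,829.65
Ending inventory: 264 @ $20.20 = $5,332.80

COGS = $10,829.65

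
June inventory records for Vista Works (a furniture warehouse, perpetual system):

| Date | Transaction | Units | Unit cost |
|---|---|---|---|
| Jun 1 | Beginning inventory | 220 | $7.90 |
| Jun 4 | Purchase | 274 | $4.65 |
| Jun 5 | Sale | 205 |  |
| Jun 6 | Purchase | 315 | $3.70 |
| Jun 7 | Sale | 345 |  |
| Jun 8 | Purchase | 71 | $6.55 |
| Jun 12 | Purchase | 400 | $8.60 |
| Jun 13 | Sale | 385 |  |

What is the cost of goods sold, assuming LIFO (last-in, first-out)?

Jun 5, 205 sold [LIFO — newest first]: 205 @ $4.65 = $953.25
Jun 7, 345 sold [LIFO — newest first]: 315 @ $3.70 + 30 @ $4.65 = $1,305.00
Jun 13, 385 sold [LIFO — newest first]: 385 @ $8.60 = $3,311.00
Total COGS = $953.25 + $1,305.00 + $3,311.00 = $5,569.25
Ending inventory: 220 @ $7.90 + 39 @ $4.65 + 71 @ $6.55 + 15 @ $8.60 = $2,513.40

COGS = $5,569.25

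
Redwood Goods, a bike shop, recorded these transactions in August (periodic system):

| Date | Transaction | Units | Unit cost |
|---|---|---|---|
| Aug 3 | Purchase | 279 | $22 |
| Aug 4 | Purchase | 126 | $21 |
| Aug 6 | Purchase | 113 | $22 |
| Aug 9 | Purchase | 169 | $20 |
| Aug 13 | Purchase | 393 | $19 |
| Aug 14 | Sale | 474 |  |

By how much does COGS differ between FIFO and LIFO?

FIFO COGS: 279 @ $22 + 126 @ $21 + 69 @ $22 = $10,302
LIFO COGS: 393 @ $19 + 81 @ $20 = $9,087
Difference = |$10,302 − $9,087| = $1,215

$1,215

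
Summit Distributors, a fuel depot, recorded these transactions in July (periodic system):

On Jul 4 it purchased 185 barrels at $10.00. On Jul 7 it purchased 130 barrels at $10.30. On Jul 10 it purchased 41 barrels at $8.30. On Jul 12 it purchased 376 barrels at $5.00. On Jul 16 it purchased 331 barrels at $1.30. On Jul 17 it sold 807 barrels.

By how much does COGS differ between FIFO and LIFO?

FIFO COGS: 185 @ $10.00 + 130 @ $10.30 + 41 @ $8.30 + 376 @ $5.00 + 75 @ $1.30 = $5,506.80
LIFO COGS: 331 @ $1.30 + 376 @ $5.00 + 41 @ $8.30 + 59 @ $10.30 = $3,258.30
Difference = |$5,506.80 − $3,258.30| = $2,248.50

$2,248.50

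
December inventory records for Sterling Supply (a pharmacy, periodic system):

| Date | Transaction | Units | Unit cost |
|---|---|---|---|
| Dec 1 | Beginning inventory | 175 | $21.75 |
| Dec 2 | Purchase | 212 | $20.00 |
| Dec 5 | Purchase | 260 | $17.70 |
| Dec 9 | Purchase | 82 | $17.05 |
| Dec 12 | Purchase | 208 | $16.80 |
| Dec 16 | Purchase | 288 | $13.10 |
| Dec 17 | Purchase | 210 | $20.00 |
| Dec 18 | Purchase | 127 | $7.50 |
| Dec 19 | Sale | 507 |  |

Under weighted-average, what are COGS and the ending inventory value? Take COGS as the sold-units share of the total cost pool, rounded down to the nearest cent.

Dec 19, sell 507: 507/1562 × $26,466.05 → $8,590.45
Ending inventory (cost pool remaining) = $17,875.60

COGS = $8,590.45; ending inventory = $17,875.60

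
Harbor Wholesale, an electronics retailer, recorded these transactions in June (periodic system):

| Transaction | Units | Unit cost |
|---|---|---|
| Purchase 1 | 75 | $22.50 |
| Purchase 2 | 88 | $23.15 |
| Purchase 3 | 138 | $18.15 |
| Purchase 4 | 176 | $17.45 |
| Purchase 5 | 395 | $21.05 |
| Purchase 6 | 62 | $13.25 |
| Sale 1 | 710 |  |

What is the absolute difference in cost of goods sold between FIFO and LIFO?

FIFO COGS: 75 @ $22.50 + 88 @ $23.15 + 138 @ $18.15 + 176 @ $17.45 + 233 @ $21.05 = $14,205.25
LIFO COGS: 62 @ $13.25 + 395 @ $21.05 + 176 @ $17.45 + 77 @ $18.15 = $13,605.00
Difference = |$14,205.25 − $13,605.00| = $600.25

$600.25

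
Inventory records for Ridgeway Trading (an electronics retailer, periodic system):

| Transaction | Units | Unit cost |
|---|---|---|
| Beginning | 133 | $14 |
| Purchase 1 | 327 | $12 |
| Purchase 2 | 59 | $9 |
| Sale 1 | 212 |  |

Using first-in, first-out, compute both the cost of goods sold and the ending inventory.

COGS = $2,810; ending inventory = $3,507

Sale 1 (212) [FIFO — oldest first]: 133 @ $14 + 79 @ $12 = $2,810
Ending inventory: 248 @ $12 + 59 @ $9 = $3,507
Check: goods available $6,317 = COGS $2,810 + ending $3,507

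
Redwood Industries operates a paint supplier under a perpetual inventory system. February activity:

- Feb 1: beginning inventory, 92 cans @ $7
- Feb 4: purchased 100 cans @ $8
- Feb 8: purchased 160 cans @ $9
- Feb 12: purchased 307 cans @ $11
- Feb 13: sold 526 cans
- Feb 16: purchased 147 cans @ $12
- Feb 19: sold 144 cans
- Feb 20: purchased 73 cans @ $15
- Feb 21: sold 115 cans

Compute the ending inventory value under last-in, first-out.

Ending inventory = $660

Feb 13, 526 sold [LIFO — newest first]: 307 @ $11 + 160 @ $9 + 59 @ $8 = $5,289
Feb 19, 144 sold [LIFO — newest first]: 144 @ $12 = $1,728
Feb 21, 115 sold [LIFO — newest first]: 73 @ $15 + 3 @ $12 + 39 @ $8 = $1,443
Total COGS = $5,289 + $1,728 + $1,443 = $8,460
Ending inventory: 92 @ $7 + 2 @ $8 = $660
Check: goods available $9,120 = COGS $8,460 + ending $660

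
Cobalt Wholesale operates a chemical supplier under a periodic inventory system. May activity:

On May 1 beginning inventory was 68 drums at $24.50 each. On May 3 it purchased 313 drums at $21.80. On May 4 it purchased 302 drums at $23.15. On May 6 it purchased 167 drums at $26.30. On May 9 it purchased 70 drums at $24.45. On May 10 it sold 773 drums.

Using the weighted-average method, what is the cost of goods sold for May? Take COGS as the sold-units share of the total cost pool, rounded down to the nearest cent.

COGS = $18,135.50

May 10, sell 773: 773/920 × $21,584.30 → $18,135.50
Ending inventory (cost pool remaining) = $3,448.80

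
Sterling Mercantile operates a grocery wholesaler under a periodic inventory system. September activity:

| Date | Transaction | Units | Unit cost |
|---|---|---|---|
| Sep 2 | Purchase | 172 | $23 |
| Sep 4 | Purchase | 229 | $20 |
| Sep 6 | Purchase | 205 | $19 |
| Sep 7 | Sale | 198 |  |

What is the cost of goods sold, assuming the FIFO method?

Sep 7, 198 sold [FIFO — oldest first]: 172 @ $23 + 26 @ $20 = $4,476
Ending inventory: 203 @ $20 + 205 @ $19 = $7,955
Check: goods available $12,431 = COGS $4,476 + ending $7,955

COGS = $4,476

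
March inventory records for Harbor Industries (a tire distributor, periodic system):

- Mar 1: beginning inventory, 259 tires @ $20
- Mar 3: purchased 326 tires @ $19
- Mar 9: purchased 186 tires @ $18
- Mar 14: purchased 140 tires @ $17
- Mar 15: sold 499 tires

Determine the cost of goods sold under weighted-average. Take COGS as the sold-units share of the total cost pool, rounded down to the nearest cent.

Mar 15, sell 499: 499/911 × $17,102.00 → $9,367.61
Ending inventory (cost pool remaining) = $7,734.39

COGS = $9,367.61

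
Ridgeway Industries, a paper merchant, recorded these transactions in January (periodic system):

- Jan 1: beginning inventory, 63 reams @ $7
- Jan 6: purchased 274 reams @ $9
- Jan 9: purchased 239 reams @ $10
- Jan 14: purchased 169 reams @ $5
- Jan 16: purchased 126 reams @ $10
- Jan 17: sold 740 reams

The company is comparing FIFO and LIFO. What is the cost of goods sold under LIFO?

COGS = $6,349

FIFO COGS: 63 @ $7 + 274 @ $9 + 239 @ $10 + 164 @ $5 = $6,117
LIFO COGS: 126 @ $10 + 169 @ $5 + 239 @ $10 + 206 @ $9 = $6,349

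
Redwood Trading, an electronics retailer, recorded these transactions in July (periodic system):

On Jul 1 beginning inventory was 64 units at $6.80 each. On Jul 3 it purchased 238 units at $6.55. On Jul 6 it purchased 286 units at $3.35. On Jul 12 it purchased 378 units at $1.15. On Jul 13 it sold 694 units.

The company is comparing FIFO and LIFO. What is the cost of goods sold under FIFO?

COGS = $3,074.10

FIFO COGS: 64 @ $6.80 + 238 @ $6.55 + 286 @ $3.35 + 106 @ $1.15 = $3,074.10
LIFO COGS: 378 @ $1.15 + 286 @ $3.35 + 30 @ $6.55 = $1,589.30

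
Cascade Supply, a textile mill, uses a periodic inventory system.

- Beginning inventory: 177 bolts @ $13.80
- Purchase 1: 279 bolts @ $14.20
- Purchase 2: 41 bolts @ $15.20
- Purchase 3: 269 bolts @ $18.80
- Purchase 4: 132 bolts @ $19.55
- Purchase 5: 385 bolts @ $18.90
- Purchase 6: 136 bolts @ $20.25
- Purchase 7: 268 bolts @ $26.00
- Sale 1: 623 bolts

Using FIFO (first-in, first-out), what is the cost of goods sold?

Sale 1 (623) [FIFO — oldest first]: 177 @ $13.80 + 279 @ $14.20 + 41 @ $15.20 + 126 @ $18.80 = $9,396.40
Ending inventory: 143 @ $18.80 + 132 @ $19.55 + 385 @ $18.90 + 136 @ $20.25 + 268 @ $26.00 = $22,267.50

COGS = $9,396.40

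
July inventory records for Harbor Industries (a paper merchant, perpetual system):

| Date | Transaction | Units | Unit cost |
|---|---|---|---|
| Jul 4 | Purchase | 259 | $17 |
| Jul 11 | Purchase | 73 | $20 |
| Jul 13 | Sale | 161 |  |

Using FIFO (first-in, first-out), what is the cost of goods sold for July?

COGS = $2,737

Jul 13, 161 sold [FIFO — oldest first]: 161 @ $17 = $2,737
Ending inventory: 98 @ $17 + 73 @ $20 = $3,126
Check: goods available $5,863 = COGS $2,737 + ending $3,126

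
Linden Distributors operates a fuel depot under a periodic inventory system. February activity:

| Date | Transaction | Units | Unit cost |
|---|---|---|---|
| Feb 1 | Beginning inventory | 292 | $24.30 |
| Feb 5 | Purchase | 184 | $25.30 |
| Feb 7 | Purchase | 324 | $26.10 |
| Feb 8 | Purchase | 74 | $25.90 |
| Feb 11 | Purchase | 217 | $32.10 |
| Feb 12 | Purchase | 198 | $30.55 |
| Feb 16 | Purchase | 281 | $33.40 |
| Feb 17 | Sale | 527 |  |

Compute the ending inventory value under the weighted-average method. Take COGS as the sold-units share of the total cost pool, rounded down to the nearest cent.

Ending inventory = $29,578.55

Feb 17, sell 527: 527/1570 × $44,523.80 → $14,945.25
Ending inventory (cost pool remaining) = $29,578.55
Check: goods available $44,523.80 = COGS $14,945.25 + ending $29,578.55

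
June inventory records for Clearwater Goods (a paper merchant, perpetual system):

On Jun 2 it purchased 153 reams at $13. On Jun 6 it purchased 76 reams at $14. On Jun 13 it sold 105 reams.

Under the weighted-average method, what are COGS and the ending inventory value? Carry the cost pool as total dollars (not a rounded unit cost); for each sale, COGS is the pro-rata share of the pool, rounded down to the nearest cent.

COGS = $1,399.84; ending inventory = $1,653.16

After Jun 2: 153 on hand, pool $1,989.00 (≈ $13.0000 each)
After Jun 6: 229 on hand, pool $3,053.00 (≈ $13.3319 each)
Jun 13, sell 105: 105/229 × $3,053.00 → $1,399.84
Ending inventory (cost pool remaining) = $1,653.16
Check: goods available $3,053.00 = COGS $1,399.84 + ending $1,653.16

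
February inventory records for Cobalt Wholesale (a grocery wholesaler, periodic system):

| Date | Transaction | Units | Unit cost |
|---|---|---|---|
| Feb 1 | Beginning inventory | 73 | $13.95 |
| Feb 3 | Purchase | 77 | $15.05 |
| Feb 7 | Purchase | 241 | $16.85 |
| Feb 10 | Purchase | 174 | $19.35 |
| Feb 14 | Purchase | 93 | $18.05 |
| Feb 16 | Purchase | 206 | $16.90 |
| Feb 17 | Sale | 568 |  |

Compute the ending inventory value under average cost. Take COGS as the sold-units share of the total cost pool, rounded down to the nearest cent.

Feb 17, sell 568: 568/864 × $14,765.00 → $9,706.62
Ending inventory (cost pool remaining) = $5,058.38

Ending inventory = $5,058.38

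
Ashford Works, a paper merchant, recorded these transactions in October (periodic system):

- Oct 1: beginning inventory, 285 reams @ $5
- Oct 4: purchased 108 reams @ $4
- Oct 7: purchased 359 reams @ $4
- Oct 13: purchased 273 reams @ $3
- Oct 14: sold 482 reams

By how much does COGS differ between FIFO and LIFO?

$558

FIFO COGS: 285 @ $5 + 108 @ $4 + 89 @ $4 = $2,213
LIFO COGS: 273 @ $3 + 209 @ $4 = $1,655
Difference = |$2,213 − $1,655| = $558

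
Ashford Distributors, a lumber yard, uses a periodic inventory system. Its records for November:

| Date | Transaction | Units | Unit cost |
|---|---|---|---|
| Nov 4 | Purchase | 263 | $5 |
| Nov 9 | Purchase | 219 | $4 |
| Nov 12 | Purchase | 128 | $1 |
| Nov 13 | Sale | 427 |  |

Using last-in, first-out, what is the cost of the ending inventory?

Ending inventory = $915

Nov 13, 427 sold [LIFO — newest first]: 128 @ $1 + 219 @ $4 + 80 @ $5 = $1,404
Ending inventory: 183 @ $5 = $915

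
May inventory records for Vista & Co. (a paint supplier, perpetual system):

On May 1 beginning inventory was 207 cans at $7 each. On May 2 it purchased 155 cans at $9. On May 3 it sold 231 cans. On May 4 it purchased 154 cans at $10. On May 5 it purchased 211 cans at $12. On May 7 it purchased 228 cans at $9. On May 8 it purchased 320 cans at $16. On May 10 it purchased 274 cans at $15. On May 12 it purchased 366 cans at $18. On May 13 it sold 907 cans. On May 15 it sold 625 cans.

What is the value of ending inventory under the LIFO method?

Ending inventory = $1,127

May 3, 231 sold [LIFO — newest first]: 155 @ $9 + 76 @ $7 = $1,927
May 13, 907 sold [LIFO — newest first]: 366 @ $18 + 274 @ $15 + 267 @ $16 = $14,970
May 15, 625 sold [LIFO — newest first]: 53 @ $16 + 228 @ $9 + 211 @ $12 + 133 @ $10 = $6,762
Total COGS = $1,927 + $14,970 + $6,762 = $23,659
Ending inventory: 131 @ $7 + 21 @ $10 = $1,127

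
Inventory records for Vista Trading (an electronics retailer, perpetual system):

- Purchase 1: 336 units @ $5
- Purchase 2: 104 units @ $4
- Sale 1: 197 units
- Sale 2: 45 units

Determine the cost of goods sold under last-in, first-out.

Sale 1 (197) [LIFO — newest first]: 104 @ $4 + 93 @ $5 = $881
Sale 2 (45) [LIFO — newest first]: 45 @ $5 = $225
Total COGS = $881 + $225 = $1,106
Ending inventory: 198 @ $5 = $990
Check: goods available $2,096 = COGS $1,106 + ending $990

COGS = $1,106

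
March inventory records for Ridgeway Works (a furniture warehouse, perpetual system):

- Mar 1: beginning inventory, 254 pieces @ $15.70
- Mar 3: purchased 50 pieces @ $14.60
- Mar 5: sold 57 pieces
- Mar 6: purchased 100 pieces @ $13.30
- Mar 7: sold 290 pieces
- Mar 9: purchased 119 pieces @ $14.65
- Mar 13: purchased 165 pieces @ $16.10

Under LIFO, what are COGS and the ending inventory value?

Mar 5, 57 sold [LIFO — newest first]: 50 @ $14.60 + 7 @ $15.70 = $839.90
Mar 7, 290 sold [LIFO — newest first]: 100 @ $13.30 + 190 @ $15.70 = $4,313.00
Total COGS = $839.90 + $4,313.00 = $5,152.90
Ending inventory: 57 @ $15.70 + 119 @ $14.65 + 165 @ $16.10 = $5,294.75

COGS = $5,152.90; ending inventory = $5,294.75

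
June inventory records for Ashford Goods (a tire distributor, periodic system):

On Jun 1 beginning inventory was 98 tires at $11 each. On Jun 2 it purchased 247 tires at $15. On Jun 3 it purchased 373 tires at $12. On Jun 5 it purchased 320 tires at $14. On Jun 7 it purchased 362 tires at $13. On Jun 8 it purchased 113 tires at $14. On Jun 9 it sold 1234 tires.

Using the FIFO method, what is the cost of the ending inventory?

Jun 9, 1234 sold [FIFO — oldest first]: 98 @ $11 + 247 @ $15 + 373 @ $12 + 320 @ $14 + 196 @ $13 = $16,287
Ending inventory: 166 @ $13 + 113 @ $14 = $3,740
Check: goods available $20,027 = COGS $16,287 + ending $3,740

Ending inventory = $3,740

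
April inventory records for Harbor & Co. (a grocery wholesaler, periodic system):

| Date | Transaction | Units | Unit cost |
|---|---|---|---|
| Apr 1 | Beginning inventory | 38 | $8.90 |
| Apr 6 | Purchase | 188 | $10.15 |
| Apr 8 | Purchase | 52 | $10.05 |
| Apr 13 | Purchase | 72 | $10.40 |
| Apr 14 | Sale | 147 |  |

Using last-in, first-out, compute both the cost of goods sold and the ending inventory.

Apr 14, 147 sold [LIFO — newest first]: 72 @ $10.40 + 52 @ $10.05 + 23 @ $10.15 = $1,504.85
Ending inventory: 38 @ $8.90 + 165 @ $10.15 = $2,012.95

COGS = $1,504.85; ending inventory = $2,012.95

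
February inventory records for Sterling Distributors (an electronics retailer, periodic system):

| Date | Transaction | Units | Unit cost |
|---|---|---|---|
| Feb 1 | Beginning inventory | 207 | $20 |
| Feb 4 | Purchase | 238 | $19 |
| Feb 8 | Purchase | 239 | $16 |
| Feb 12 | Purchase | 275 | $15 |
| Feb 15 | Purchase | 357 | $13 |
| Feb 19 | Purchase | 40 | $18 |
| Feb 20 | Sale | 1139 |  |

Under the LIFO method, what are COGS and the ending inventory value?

Feb 20, 1139 sold [LIFO — newest first]: 40 @ $18 + 357 @ $13 + 275 @ $15 + 239 @ $16 + 228 @ $19 = $17,642
Ending inventory: 207 @ $20 + 10 @ $19 = $4,330
Check: goods available $21,972 = COGS $17,642 + ending $4,330

COGS = $17,642; ending inventory = $4,330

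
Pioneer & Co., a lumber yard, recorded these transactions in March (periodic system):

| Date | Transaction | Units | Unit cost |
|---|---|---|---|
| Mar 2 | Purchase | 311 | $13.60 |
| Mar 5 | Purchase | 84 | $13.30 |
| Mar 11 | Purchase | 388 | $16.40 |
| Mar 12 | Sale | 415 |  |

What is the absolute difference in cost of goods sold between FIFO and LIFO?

FIFO COGS: 311 @ $13.60 + 84 @ $13.30 + 20 @ $16.40 = $5,674.80
LIFO COGS: 388 @ $16.40 + 27 @ $13.30 = $6,722.30
Difference = |$5,674.80 − $6,722.30| = $1,047.50

$1,047.50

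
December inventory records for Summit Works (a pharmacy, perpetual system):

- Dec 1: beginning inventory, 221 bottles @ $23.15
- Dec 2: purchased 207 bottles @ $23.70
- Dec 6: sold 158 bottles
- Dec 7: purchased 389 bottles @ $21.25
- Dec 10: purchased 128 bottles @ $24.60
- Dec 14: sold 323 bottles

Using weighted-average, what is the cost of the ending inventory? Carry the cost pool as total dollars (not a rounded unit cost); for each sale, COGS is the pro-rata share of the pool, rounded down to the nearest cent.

Ending inventory = $10,457.62

After Dec 1: 221 on hand, pool $5,116.15 (≈ $23.1500 each)
After Dec 2: 428 on hand, pool $10,022.05 (≈ $23.4160 each)
Dec 6, sell 158: 158/428 × $10,022.05 → $3,699.72
After Dec 7: 659 on hand, pool $14,588.58 (≈ $22.1375 each)
After Dec 10: 787 on hand, pool $17,737.38 (≈ $22.5380 each)
Dec 14, sell 323: 323/787 × $17,737.38 → $7,279.76
Total COGS = $3,699.72 + $7,279.76 = $10,979.48
Ending inventory (cost pool remaining) = $10,457.62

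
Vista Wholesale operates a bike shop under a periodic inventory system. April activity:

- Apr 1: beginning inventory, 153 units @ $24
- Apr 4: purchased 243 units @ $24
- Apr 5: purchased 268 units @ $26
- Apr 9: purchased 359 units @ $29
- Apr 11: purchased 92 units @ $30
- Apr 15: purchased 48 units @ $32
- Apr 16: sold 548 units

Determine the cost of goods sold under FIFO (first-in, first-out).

Apr 16, 548 sold [FIFO — oldest first]: 153 @ $24 + 243 @ $24 + 152 @ $26 = $13,456
Ending inventory: 116 @ $26 + 359 @ $29 + 92 @ $30 + 48 @ $32 = $17,723

COGS = $13,456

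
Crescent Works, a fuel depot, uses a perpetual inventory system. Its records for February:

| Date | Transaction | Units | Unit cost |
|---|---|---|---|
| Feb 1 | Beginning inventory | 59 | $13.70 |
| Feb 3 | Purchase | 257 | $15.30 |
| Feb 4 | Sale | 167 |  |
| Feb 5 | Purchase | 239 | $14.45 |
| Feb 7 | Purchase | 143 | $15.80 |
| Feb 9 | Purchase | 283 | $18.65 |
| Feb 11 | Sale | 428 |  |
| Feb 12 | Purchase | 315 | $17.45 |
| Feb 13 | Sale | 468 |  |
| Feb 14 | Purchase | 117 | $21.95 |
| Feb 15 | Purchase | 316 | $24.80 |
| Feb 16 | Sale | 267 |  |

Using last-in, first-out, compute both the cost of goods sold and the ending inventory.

Feb 4, 167 sold [LIFO — newest first]: 167 @ $15.30 = $2,555.10
Feb 11, 428 sold [LIFO — newest first]: 283 @ $18.65 + 143 @ $15.80 + 2 @ $14.45 = $7,566.25
Feb 13, 468 sold [LIFO — newest first]: 315 @ $17.45 + 153 @ $14.45 = $7,707.60
Feb 16, 267 sold [LIFO — newest first]: 267 @ $24.80 = $6,621.60
Total COGS = $2,555.10 + $7,566.25 + $7,707.60 + $6,621.60 = $24,450.55
Ending inventory: 59 @ $13.70 + 90 @ $15.30 + 84 @ $14.45 + 117 @ $21.95 + 49 @ $24.80 = $7,182.45

COGS = $24,450.55; ending inventory = $7,182.45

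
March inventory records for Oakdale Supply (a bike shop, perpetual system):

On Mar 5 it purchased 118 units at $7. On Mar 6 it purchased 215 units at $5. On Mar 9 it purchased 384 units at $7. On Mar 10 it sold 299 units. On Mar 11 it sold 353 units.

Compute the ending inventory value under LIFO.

Ending inventory = $455

Mar 10, 299 sold [LIFO — newest first]: 299 @ $7 = $2,093
Mar 11, 353 sold [LIFO — newest first]: 85 @ $7 + 215 @ $5 + 53 @ $7 = $2,041
Total COGS = $2,093 + $2,041 = $4,134
Ending inventory: 65 @ $7 = $455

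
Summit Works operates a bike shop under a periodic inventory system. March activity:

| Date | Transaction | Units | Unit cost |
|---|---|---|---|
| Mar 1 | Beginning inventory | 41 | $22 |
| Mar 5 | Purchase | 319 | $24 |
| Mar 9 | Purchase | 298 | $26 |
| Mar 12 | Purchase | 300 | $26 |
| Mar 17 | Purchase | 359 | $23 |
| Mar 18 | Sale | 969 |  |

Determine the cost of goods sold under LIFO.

Mar 18, 969 sold [LIFO — newest first]: 359 @ $23 + 300 @ $26 + 298 @ $26 + 12 @ $24 = $24,093
Ending inventory: 41 @ $22 + 307 @ $24 = $8,270
Check: goods available $32,363 = COGS $24,093 + ending $8,270

COGS = $24,093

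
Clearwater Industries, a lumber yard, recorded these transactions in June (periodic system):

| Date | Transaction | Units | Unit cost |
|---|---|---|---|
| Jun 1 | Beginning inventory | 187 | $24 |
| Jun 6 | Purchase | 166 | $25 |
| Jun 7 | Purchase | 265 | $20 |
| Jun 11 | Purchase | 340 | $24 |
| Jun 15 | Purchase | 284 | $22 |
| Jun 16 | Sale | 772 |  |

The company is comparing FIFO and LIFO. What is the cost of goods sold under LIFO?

COGS = $17,368

FIFO COGS: 187 @ $24 + 166 @ $25 + 265 @ $20 + 154 @ $24 = $17,634
LIFO COGS: 284 @ $22 + 340 @ $24 + 148 @ $20 = $17,368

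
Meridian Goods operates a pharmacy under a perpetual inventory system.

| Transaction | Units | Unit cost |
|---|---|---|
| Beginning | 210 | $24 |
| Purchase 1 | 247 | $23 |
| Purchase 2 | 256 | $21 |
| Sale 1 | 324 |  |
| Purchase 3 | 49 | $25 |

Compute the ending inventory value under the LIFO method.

Sale 1 (324) [LIFO — newest first]: 256 @ $21 + 68 @ $23 = $6,940
Ending inventory: 210 @ $24 + 179 @ $23 + 49 @ $25 = $10,382

Ending inventory = $10,382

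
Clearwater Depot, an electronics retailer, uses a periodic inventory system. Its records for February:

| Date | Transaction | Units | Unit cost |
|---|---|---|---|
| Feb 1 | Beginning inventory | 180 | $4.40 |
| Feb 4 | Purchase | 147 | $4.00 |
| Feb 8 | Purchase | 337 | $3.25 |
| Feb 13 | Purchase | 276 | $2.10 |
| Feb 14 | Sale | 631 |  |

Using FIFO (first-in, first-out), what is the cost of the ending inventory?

Ending inventory = $686.85

Feb 14, 631 sold [FIFO — oldest first]: 180 @ $4.40 + 147 @ $4.00 + 304 @ $3.25 = $2,368.00
Ending inventory: 33 @ $3.25 + 276 @ $2.10 = $686.85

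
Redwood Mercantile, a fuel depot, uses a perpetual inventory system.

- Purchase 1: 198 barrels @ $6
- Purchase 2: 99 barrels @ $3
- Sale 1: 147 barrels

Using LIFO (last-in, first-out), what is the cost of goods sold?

COGS = $585

Sale 1 (147) [LIFO — newest first]: 99 @ $3 + 48 @ $6 = $585
Ending inventory: 150 @ $6 = $900
Check: goods available $1,485 = COGS $585 + ending $900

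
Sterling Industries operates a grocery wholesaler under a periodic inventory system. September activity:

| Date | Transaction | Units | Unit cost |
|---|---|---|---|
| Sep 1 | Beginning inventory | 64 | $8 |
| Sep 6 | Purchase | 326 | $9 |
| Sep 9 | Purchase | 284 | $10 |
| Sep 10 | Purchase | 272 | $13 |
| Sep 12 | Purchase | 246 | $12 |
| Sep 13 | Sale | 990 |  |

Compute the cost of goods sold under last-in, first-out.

Sep 13, 990 sold [LIFO — newest first]: 246 @ $12 + 272 @ $13 + 284 @ $10 + 188 @ $9 = $11,020
Ending inventory: 64 @ $8 + 138 @ $9 = $1,754

COGS = $11,020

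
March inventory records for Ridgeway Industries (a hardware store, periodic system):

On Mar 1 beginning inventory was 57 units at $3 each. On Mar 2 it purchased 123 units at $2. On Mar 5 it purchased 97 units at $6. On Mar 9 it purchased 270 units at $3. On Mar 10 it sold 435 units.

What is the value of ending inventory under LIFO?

Mar 10, 435 sold [LIFO — newest first]: 270 @ $3 + 97 @ $6 + 68 @ $2 = $1,528
Ending inventory: 57 @ $3 + 55 @ $2 = $281

Ending inventory = $281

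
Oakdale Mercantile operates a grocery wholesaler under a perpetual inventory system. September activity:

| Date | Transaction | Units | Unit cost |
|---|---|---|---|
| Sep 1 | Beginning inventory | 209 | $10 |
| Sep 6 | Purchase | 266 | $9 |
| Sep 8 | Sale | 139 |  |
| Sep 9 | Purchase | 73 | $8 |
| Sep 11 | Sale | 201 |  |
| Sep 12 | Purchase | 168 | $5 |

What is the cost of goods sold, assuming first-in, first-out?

COGS = $3,269

Sep 8, 139 sold [FIFO — oldest first]: 139 @ $10 = $1,390
Sep 11, 201 sold [FIFO — oldest first]: 70 @ $10 + 131 @ $9 = $1,879
Total COGS = $1,390 + $1,879 = $3,269
Ending inventory: 135 @ $9 + 73 @ $8 + 168 @ $5 = $2,639
Check: goods available $5,908 = COGS $3,269 + ending $2,639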